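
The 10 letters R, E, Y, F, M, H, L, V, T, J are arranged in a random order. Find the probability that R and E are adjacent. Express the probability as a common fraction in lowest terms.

1/5

There are 10! = 3628800 arrangements.
Treat R and E as a block: 9! arrangements of the blocks × 2 orders within the block = 2·362880 = 725760.
Probability = 725760/3628800 = 1/5.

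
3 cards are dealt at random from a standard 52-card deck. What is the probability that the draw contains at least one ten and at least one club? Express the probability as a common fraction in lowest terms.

33/260

There are C(52,3) = 22100 possible draws.
By inclusion-exclusion on the complements, draws missing all tens or all clubs: C(48,3) + C(39,3) − C(36,3) = 17296 + 9139 − 7140 = 19295.
So draws with at least one of each: 22100 − 19295 = 2805, probability 2805/22100 = 33/260.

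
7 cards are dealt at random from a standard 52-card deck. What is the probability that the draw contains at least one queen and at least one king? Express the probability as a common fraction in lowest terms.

3105873/16723070

There are C(52,7) = 133784560 possible draws.
By inclusion-exclusion on the complements, draws missing all queens or all kings: C(48,7) + C(48,7) − C(44,7) = 73629072 + 73629072 − 38320568 = 108937576.
So draws with at least one of each: 133784560 − 108937576 = 24846984, probability 24846984/133784560 = 3105873/16723070.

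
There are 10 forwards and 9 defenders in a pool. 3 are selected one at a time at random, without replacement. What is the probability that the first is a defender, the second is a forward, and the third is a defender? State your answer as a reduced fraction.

40/323

Multiply the conditional probabilities at each draw: 9/19 · 10/18 · 8/17 = 720/5814 = 40/323.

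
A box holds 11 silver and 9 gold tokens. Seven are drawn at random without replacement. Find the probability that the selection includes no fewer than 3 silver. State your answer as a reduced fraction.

Total selections: C(20,7) = 77520.
Favorable selections (no fewer than 3 silver): C(11,3)·C(9,4) + C(11,4)·C(9,3) + C(11,5)·C(9,2) + C(11,6)·C(9,1) + C(11,7)·C(9,0) = 20790 + 27720 + 16632 + 4158 + 330 = 69630.
Probability = 69630/77520 = 2321/2584.

2321/2584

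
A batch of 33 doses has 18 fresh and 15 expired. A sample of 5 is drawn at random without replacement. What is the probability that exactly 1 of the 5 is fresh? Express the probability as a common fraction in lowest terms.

4095/39556

There are C(33,5) = 237336 ways to choose 5 from 33.
Selections with exactly 1 fresh: choose 1 of the 18 fresh and 4 of the 15 expired, C(18,1)·C(15,4) = 18·1365 = 24570.
Probability = 24570/237336 = 4095/39556.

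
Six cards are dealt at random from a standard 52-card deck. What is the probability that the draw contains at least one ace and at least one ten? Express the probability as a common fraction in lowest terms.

718637/5089630

There are C(52,6) = 20358520 possible draws.
By inclusion-exclusion on the complements, draws missing all aces or all tens: C(48,6) + C(48,6) − C(44,6) = 12271512 + 12271512 − 7059052 = 17483972.
So draws with at least one of each: 20358520 − 17483972 = 2874548, probability 2874548/20358520 = 718637/5089630.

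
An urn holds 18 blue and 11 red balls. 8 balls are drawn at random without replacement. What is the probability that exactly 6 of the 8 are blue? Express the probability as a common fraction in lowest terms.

Total number of selections: C(29,8) = 4292145.
Selections with exactly 6 blue: choose 6 of the 18 blue and 2 of the 11 red, C(18,6)·C(11,2) = 18564·55 = 1021020.
Probability = 1021020/4292145 = 476/2001.

476/2001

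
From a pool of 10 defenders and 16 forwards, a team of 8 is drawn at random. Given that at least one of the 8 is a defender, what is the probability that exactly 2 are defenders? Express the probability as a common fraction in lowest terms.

504/2167

Work in counts. Selections with at least one defender: C(26,8) − C(16,8) = 1562275 − 12870 = 1549405.
Of those, selections where exactly 2 are defenders: C(10,2)·C(16,6) = 45·8008 = 360360.
Conditional probability = 360360/1549405 = 504/2167.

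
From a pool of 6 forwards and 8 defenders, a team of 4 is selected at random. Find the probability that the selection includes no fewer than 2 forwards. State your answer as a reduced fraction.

There are C(14,4) = 1001 ways to choose the 4.
Count the complement (fewer than 2 forwards): C(6,0)·C(8,4) + C(6,1)·C(8,3) = 70 + 336 = 406.
Probability = 1 − 406/1001 = 595/1001 = 85/143.

85/143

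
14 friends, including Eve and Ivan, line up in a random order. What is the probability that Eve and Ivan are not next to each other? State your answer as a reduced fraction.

There are 14! = 87178291200 arrangements.
Arrangements with Eve and Ivan adjacent: 2·13! = 12454041600.
So not adjacent: 87178291200 − 12454041600 = 74724249600, probability 74724249600/87178291200 = 6/7.

6/7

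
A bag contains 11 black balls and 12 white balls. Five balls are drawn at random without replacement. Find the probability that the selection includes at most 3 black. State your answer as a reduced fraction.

Total selections: C(23,5) = 33649.
Favorable selections (at most 3 black): C(11,0)·C(12,5) + C(11,1)·C(12,4) + C(11,2)·C(12,3) + C(11,3)·C(12,2) = 792 + 5445 + 12100 + 10890 = 29227.
Probability = 29227/33649 = 2657/3059.

2657/3059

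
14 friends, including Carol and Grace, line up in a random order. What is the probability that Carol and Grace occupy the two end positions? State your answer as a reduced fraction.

1/91

There are 14! = 87178291200 arrangements.
Place Carol and Grace at the ends in 2 ways, arrange the remaining 12 in 12! = 479001600 ways: 2·479001600 = 958003200.
Probability = 958003200/87178291200 = 1/91.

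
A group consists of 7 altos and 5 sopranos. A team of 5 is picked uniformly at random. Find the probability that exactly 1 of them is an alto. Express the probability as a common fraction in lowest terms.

Total number of selections: C(12,5) = 792.
Selections with exactly 1 alto: choose 1 of the 7 altos and 4 of the 5 sopranos, C(7,1)·C(5,4) = 7·5 = 35.
Probability = 35/792.

35/792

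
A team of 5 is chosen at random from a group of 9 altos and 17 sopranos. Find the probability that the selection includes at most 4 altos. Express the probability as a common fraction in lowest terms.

Total selections: C(26,5) = 65780.
The complement is exactly 5 altos: C(9,5)·C(17,0) = 126.
Probability = 1 − 126/65780 = 65654/65780 = 32827/32890.

32827/32890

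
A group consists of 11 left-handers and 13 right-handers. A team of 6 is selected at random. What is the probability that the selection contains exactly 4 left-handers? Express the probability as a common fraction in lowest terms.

The sample space is all 6-subsets of the 24: C(24,6) = 134596.
Selections with exactly 4 left-handers: choose 4 of the 11 left-handers and 2 of the 13 right-handers, C(11,4)·C(13,2) = 330·78 = 25740.
Probability = 25740/134596 = 585/3059.

585/3059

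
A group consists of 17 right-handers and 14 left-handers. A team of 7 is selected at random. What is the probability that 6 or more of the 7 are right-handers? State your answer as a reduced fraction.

Total selections: C(31,7) = 2629575.
Favorable selections (6 or more right-handers): C(17,6)·C(14,1) + C(17,7)·C(14,0) = 173264 + 19448 = 192712.
Probability = 192712/2629575 = 14824/202275.

14824/202275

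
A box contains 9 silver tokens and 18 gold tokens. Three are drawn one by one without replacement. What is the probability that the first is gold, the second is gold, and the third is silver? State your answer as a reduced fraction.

Multiply the conditional probabilities at each draw: 18/27 · 17/26 · 9/25 = 2754/17550 = 51/325.

51/325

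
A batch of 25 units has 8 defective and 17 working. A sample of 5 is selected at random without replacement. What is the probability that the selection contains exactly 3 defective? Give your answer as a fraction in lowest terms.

544/3795

There are C(25,5) = 53130 ways to choose 5 from 25.
Selections with exactly 3 defective: choose 3 of the 8 defective and 2 of the 17 working, C(8,3)·C(17,2) = 56·136 = 7616.
Probability = 7616/53130 = 544/3795.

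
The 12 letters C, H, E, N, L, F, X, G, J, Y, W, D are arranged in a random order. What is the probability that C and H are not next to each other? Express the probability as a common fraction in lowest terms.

5/6

There are 12! = 479001600 arrangements.
Arrangements with C and H adjacent: 2·11! = 79833600.
So not adjacent: 479001600 − 79833600 = 399168000, probability 399168000/479001600 = 5/6.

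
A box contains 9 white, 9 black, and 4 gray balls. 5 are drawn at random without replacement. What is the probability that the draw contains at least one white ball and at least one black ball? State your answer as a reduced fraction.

120/133

There are C(22,5) = 26334 possible draws.
By inclusion-exclusion on the complements, draws missing all white or all black: C(13,5) + C(13,5) − C(4,5) = 1287 + 1287 − 0 = 2574.
So draws with at least one of each: 26334 − 2574 = 23760, probability 23760/26334 = 120/133.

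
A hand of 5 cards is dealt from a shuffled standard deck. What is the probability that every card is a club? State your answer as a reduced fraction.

33/66640

There are C(52,5) = 2598960 possible 5-card hands.
Hands that are all clubs: C(13,5) = 1287.
Probability = 1287/2598960 = 33/66640.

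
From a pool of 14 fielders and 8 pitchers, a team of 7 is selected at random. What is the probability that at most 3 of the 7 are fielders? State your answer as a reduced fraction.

176/969

There are C(22,7) = 170544 ways to choose the 7.
Favorable selections (at most 3 fielders): C(14,0)·C(8,7) + C(14,1)·C(8,6) + C(14,2)·C(8,5) + C(14,3)·C(8,4) = 8 + 392 + 5096 + 25480 = 30976.
Probability = 30976/170544 = 176/969.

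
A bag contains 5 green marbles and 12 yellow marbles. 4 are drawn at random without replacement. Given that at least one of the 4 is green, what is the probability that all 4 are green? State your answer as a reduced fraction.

1/377

Work in counts. Selections with at least one green: C(17,4) − C(12,4) = 2380 − 495 = 1885.
Of those, selections where all 4 are green: C(5,4) = 5.
Conditional probability = 5/1885 = 1/377.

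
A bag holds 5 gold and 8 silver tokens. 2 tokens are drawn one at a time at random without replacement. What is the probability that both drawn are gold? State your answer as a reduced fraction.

Multiply the conditional probabilities at each draw: 5/13 · 4/12 = 20/156 = 5/39.

5/39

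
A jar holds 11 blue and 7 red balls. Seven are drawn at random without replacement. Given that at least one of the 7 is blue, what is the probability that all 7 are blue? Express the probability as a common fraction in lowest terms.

Work in counts. Selections with at least one blue: C(18,7) − C(7,7) = 31824 − 1 = 31823.
Of those, selections where all 7 are blue: C(11,7) = 330.
Conditional probability = 330/31823 = 30/2893.

30/2893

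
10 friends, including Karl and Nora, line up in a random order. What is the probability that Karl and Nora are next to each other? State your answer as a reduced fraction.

There are 10! = 3628800 arrangements.
Treat Karl and Nora as a block: 9! arrangements of the blocks × 2 orders within the block = 2·362880 = 725760.
Probability = 725760/3628800 = 1/5.

1/5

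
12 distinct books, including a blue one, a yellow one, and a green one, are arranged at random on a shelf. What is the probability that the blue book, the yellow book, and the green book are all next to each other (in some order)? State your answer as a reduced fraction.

There are 12! = 479001600 arrangements.
Treat the three as one block: 10! placements × 3! orders within the block = 3628800·6 = 21772800.
Probability = 21772800/479001600 = 1/22.

1/22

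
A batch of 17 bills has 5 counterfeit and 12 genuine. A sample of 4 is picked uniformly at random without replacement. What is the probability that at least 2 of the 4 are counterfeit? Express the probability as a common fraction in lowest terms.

157/476

There are C(17,4) = 2380 ways to choose the 4.
Favorable selections (at least 2 counterfeit): C(5,2)·C(12,2) + C(5,3)·C(12,1) + C(5,4)·C(12,0) = 660 + 120 + 5 = 785.
Probability = 785/2380 = 157/476.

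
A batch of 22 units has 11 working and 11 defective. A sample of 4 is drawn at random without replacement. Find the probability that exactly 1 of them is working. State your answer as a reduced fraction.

The sample space is all 4-subsets of the 22: C(22,4) = 7315.
Selections with exactly 1 working: choose 1 of the 11 working and 3 of the 11 defective, C(11,1)·C(11,3) = 11·165 = 1815.
Probability = 1815/7315 = 33/133.

33/133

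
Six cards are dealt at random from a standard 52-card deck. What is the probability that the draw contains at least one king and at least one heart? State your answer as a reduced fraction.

6772177/20358520

There are C(52,6) = 20358520 possible draws.
By inclusion-exclusion on the complements, draws missing all kings or all hearts: C(48,6) + C(39,6) − C(36,6) = 12271512 + 3262623 − 1947792 = 13586343.
So draws with at least one of each: 20358520 − 13586343 = 6772177, probability 6772177/20358520.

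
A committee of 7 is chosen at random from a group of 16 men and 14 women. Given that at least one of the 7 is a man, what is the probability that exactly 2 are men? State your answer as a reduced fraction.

385/3257

Work in counts. Selections with at least one man: C(30,7) − C(14,7) = 2035800 − 3432 = 2032368.
Of those, selections where exactly 2 are men: C(16,2)·C(14,5) = 120·2002 = 240240.
Conditional probability = 240240/2032368 = 385/3257.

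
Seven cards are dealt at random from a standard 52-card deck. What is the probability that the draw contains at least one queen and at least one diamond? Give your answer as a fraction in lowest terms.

53122231/133784560

There are C(52,7) = 133784560 possible draws.
By inclusion-exclusion on the complements, draws missing all queens or all diamonds: C(48,7) + C(39,7) − C(36,7) = 73629072 + 15380937 − 8347680 = 80662329.
So draws with at least one of each: 133784560 − 80662329 = 53122231, probability 53122231/133784560.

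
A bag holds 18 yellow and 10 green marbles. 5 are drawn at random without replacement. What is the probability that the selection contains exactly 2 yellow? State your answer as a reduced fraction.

There are C(28,5) = 98280 ways to choose 5 from 28.
Selections with exactly 2 yellow: choose 2 of the 18 yellow and 3 of the 10 green, C(18,2)·C(10,3) = 153·120 = 18360.
Probability = 18360/98280 = 17/91.

17/91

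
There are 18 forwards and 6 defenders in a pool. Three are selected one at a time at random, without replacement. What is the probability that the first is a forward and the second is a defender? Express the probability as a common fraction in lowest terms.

Multiply the conditional probabilities at each draw: 18/24 · 6/23 = 108/552 = 9/46.

9/46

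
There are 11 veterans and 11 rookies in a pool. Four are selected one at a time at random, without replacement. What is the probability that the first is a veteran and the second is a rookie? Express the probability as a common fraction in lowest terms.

11/42

Multiply the conditional probabilities at each draw: 11/22 · 11/21 = 121/462 = 11/42.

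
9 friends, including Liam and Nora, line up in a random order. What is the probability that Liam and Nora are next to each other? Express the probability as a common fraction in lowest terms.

2/9

There are 9! = 362880 arrangements.
Treat Liam and Nora as a block: 8! arrangements of the blocks × 2 orders within the block = 2·40320 = 80640.
Probability = 80640/362880 = 2/9.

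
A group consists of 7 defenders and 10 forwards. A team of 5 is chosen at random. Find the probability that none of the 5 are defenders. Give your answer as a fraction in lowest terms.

9/221

There are C(17,5) = 6188 possible selections.
Selections with no defenders (all forwards): C(10,5) = 252.
Probability = 252/6188 = 9/221.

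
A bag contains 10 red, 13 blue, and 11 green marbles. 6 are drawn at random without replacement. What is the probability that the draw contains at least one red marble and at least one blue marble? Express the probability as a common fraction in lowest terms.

There are C(34,6) = 1344904 possible draws.
By inclusion-exclusion on the complements, draws missing all red or all blue: C(24,6) + C(21,6) − C(11,6) = 134596 + 54264 − 462 = 188398.
So draws with at least one of each: 1344904 − 188398 = 1156506, probability 1156506/1344904 = 578253/672452.

578253/672452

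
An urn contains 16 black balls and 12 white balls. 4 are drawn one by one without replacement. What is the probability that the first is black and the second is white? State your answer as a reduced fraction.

Multiply the conditional probabilities at each draw: 16/28 · 12/27 = 192/756 = 16/63.

16/63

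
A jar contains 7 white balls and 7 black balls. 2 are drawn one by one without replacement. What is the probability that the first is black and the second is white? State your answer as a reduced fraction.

7/26

Multiply the conditional probabilities at each draw: 7/14 · 7/13 = 49/182 = 7/26.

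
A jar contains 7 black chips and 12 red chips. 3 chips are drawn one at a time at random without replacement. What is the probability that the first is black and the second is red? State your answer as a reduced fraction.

Multiply the conditional probabilities at each draw: 7/19 · 12/18 = 84/342 = 14/57.

14/57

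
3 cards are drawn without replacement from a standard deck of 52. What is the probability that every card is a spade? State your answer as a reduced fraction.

There are C(52,3) = 22100 possible 3-card hands.
Hands that are all spades: C(13,3) = 286.
Probability = 286/22100 = 11/850.

11/850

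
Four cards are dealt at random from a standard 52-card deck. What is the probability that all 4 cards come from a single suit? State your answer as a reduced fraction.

There are C(52,4) = 270725 possible 4-card hands.
Hands of one suit: 4 suits × C(13,4) = 4·715 = 2860.
Probability = 2860/270725 = 44/4165.

44/4165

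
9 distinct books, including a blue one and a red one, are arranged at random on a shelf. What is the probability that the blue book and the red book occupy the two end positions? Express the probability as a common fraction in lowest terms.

There are 9! = 362880 arrangements.
Place the blue book and the red book at the ends in 2 ways, arrange the remaining 7 in 7! = 5040 ways: 2·5040 = 10080.
Probability = 10080/362880 = 1/36.

1/36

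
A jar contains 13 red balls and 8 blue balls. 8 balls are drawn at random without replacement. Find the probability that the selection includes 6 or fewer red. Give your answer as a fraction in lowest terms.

1795/1938

There are C(21,8) = 203490 ways to choose the 8.
Favorable selections (6 or fewer red): C(13,0)·C(8,8) + C(13,1)·C(8,7) + C(13,2)·C(8,6) + C(13,3)·C(8,5) + C(13,4)·C(8,4) + C(13,5)·C(8,3) + C(13,6)·C(8,2) = 1 + 104 + 2184 + 16016 + 50050 + 72072 + 48048 = 188475.
Probability = 188475/203490 = 1795/1938.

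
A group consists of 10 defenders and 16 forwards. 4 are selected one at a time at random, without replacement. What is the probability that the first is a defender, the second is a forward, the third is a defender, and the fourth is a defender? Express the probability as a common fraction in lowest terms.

Multiply the conditional probabilities at each draw: 10/26 · 16/25 · 9/24 · 8/23 = 11520/358800 = 48/1495.

48/1495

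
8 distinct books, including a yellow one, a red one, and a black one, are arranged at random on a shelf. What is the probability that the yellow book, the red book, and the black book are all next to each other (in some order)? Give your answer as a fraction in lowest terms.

3/28

There are 8! = 40320 arrangements.
Treat the three as one block: 6! placements × 3! orders within the block = 720·6 = 4320.
Probability = 4320/40320 = 3/28.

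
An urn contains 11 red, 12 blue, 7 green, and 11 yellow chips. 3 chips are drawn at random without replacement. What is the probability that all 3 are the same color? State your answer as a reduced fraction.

9/164

There are C(41,3) = 10660 ways to draw 3 chips.
All same color: C(11,3) + C(12,3) + C(7,3) + C(11,3) = 165 + 220 + 35 + 165 = 585.
Probability = 585/10660 = 9/164.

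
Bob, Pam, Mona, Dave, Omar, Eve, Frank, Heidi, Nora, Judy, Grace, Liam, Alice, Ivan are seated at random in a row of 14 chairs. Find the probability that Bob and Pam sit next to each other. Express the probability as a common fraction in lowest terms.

There are 14! = 87178291200 arrangements.
Treat Bob and Pam as a block: 13! arrangements of the blocks × 2 orders within the block = 2·6227020800 = 12454041600.
Probability = 12454041600/87178291200 = 1/7.

1/7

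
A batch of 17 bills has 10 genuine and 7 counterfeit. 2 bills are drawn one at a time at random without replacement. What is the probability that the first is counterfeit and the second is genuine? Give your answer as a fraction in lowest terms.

Multiply the conditional probabilities at each draw: 7/17 · 10/16 = 70/272 = 35/136.

35/136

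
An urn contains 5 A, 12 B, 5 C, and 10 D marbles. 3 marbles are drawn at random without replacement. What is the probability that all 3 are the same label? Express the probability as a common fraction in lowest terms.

There are C(32,3) = 4960 ways to draw 3 marbles.
All same label: C(5,3) + C(12,3) + C(5,3) + C(10,3) = 10 + 220 + 10 + 120 = 360.
Probability = 360/4960 = 9/124.

9/124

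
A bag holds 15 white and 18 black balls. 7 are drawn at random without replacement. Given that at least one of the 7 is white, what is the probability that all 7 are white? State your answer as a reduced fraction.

Work in counts. Selections with at least one white: C(33,7) − C(18,7) = 4272048 − 31824 = 4240224.
Of those, selections where all 7 are white: C(15,7) = 6435.
Conditional probability = 6435/4240224 = 715/471136.

715/471136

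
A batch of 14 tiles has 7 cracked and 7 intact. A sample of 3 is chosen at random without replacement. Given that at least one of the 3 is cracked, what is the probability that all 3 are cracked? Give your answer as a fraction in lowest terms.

Work in counts. Selections with at least one cracked: C(14,3) − C(7,3) = 364 − 35 = 329.
Of those, selections where all 3 are cracked: C(7,3) = 35.
Conditional probability = 35/329 = 5/47.

5/47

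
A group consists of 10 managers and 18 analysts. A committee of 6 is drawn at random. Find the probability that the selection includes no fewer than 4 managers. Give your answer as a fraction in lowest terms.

439/4485

Total selections: C(28,6) = 376740.
Favorable selections (no fewer than 4 managers): C(10,4)·C(18,2) + C(10,5)·C(18,1) + C(10,6)·C(18,0) = 32130 + 4536 + 210 = 36876.
Probability = 36876/376740 = 439/4485.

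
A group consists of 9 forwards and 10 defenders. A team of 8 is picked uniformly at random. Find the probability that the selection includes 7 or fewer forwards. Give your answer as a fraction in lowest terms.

8397/8398

There are C(19,8) = 75582 ways to choose the 8.
The complement is exactly 8 forwards: C(9,8)·C(10,0) = 9.
Probability = 1 − 9/75582 = 75573/75582 = 8397/8398.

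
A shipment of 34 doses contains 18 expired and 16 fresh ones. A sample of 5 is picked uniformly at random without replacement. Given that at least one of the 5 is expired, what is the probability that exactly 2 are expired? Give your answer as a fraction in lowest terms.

Work in counts. Selections with at least one expired: C(34,5) − C(16,5) = 278256 − 4368 = 273888.
Of those, selections where exactly 2 are expired: C(18,2)·C(16,3) = 153·560 = 85680.
Conditional probability = 85680/273888 = 595/1902.

595/1902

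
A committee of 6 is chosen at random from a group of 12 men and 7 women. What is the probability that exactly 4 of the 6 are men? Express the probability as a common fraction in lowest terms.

495/1292

There are C(19,6) = 27132 ways to choose 6 from 19.
Selections with exactly 4 men: choose 4 of the 12 men and 2 of the 7 women, C(12,4)·C(7,2) = 495·21 = 10395.
Probability = 10395/27132 = 495/1292.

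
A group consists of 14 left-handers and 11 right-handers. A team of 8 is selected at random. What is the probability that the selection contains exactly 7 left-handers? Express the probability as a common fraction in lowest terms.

1144/32775

The sample space is all 8-subsets of the 25: C(25,8) = 1081575.
Selections with exactly 7 left-handers: choose 7 of the 14 left-handers and 1 of the 11 right-handers, C(14,7)·C(11,1) = 3432·11 = 37752.
Probability = 37752/1081575 = 1144/32775.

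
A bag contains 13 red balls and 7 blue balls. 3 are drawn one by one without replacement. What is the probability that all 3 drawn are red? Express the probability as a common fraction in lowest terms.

Multiply the conditional probabilities at each draw: 13/20 · 12/19 · 11/18 = 1716/6840 = 143/570.

143/570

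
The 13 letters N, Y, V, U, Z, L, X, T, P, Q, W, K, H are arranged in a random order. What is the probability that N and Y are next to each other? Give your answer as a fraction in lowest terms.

2/13

There are 13! = 6227020800 arrangements.
Treat N and Y as a block: 12! arrangements of the blocks × 2 orders within the block = 2·479001600 = 958003200.
Probability = 958003200/6227020800 = 2/13.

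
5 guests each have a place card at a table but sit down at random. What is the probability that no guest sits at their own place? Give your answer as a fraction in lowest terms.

There are 5! = 120 seatings.
By inclusion-exclusion, seatings with no fixed points: C(5,0)·5! − C(5,1)·4! + C(5,2)·3! − C(5,3)·2! + C(5,4)·1! − C(5,5)·0! = 44.
Probability = 44/120 = 11/30.

11/30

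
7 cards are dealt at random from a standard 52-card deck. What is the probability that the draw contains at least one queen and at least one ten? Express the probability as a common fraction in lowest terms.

3105873/16723070

There are C(52,7) = 133784560 possible draws.
By inclusion-exclusion on the complements, draws missing all queens or all tens: C(48,7) + C(48,7) − C(44,7) = 73629072 + 73629072 − 38320568 = 108937576.
So draws with at least one of each: 133784560 − 108937576 = 24846984, probability 24846984/133784560 = 3105873/16723070.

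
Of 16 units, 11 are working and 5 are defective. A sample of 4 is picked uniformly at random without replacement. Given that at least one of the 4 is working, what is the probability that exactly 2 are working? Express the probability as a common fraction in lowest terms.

10/33

Work in counts. Selections with at least one working: C(16,4) − C(5,4) = 1820 − 5 = 1815.
Of those, selections where exactly 2 are working: C(11,2)·C(5,2) = 55·10 = 550.
Conditional probability = 550/1815 = 10/33.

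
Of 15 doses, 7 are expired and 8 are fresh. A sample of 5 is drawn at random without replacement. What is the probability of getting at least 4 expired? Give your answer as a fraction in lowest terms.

43/429

Total selections: C(15,5) = 3003.
Favorable selections (at least 4 expired): C(7,4)·C(8,1) + C(7,5)·C(8,0) = 280 + 21 = 301.
Probability = 301/3003 = 43/429.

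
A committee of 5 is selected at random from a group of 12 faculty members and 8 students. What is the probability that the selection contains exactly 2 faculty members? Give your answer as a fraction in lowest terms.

The sample space is all 5-subsets of the 20: C(20,5) = 15504.
Selections with exactly 2 faculty members: choose 2 of the 12 faculty members and 3 of the 8 students, C(12,2)·C(8,3) = 66·56 = 3696.
Probability = 3696/15504 = 77/323.

77/323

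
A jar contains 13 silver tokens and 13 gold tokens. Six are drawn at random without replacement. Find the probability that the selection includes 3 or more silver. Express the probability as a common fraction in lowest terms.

Total selections: C(26,6) = 230230.
Favorable selections (3 or more silver): C(13,3)·C(13,3) + C(13,4)·C(13,2) + C(13,5)·C(13,1) + C(13,6)·C(13,0) = 81796 + 55770 + 16731 + 1716 = 156013.
Probability = 156013/230230 = 1091/1610.

1091/1610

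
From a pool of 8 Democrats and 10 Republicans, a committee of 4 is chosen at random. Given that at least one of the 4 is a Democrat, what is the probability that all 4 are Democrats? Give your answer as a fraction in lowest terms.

7/285

Work in counts. Selections with at least one Democrat: C(18,4) − C(10,4) = 3060 − 210 = 2850.
Of those, selections where all 4 are Democrats: C(8,4) = 70.
Conditional probability = 70/2850 = 7/285.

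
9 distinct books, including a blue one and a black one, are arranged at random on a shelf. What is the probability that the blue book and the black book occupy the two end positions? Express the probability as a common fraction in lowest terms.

1/36

There are 9! = 362880 arrangements.
Place the blue book and the black book at the ends in 2 ways, arrange the remaining 7 in 7! = 5040 ways: 2·5040 = 10080.
Probability = 10080/362880 = 1/36.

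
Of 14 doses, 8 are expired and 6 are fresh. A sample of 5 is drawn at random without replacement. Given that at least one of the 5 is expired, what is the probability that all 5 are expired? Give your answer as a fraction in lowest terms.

14/499

Work in counts. Selections with at least one expired: C(14,5) − C(6,5) = 2002 − 6 = 1996.
Of those, selections where all 5 are expired: C(8,5) = 56.
Conditional probability = 56/1996 = 14/499.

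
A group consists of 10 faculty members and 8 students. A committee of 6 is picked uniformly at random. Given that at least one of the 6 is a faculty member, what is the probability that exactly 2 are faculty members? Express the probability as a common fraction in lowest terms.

225/1324

Work in counts. Selections with at least one faculty member: C(18,6) − C(8,6) = 18564 − 28 = 18536.
Of those, selections where exactly 2 are faculty members: C(10,2)·C(8,4) = 45·70 = 3150.
Conditional probability = 3150/18536 = 225/1324.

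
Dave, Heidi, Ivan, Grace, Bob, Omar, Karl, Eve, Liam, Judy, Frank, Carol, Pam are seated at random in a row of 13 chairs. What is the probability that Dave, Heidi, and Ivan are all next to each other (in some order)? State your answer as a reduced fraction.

There are 13! = 6227020800 arrangements.
Treat the three as one block: 11! placements × 3! orders within the block = 39916800·6 = 239500800.
Probability = 239500800/6227020800 = 1/26.

1/26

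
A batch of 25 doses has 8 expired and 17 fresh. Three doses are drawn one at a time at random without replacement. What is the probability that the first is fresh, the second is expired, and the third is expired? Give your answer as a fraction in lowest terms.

Multiply the conditional probabilities at each draw: 17/25 · 8/24 · 7/23 = 952/13800 = 119/1725.

119/1725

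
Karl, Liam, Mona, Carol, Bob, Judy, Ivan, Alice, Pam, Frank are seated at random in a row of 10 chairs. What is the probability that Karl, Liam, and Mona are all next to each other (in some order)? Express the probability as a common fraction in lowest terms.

There are 10! = 3628800 arrangements.
Treat the three as one block: 8! placements × 3! orders within the block = 40320·6 = 241920.
Probability = 241920/3628800 = 1/15.

1/15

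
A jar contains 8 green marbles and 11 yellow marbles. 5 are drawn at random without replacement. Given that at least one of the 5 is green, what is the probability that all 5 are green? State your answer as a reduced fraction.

28/5583

Work in counts. Selections with at least one green: C(19,5) − C(11,5) = 11628 − 462 = 11166.
Of those, selections where all 5 are green: C(8,5) = 56.
Conditional probability = 56/11166 = 28/5583.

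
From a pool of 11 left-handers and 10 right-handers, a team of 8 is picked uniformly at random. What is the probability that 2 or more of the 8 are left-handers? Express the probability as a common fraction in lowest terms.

There are C(21,8) = 203490 ways to choose the 8.
Count the complement (fewer than 2 left-handers): C(11,0)·C(10,8) + C(11,1)·C(10,7) = 45 + 1320 = 1365.
Probability = 1 − 1365/203490 = 202125/203490 = 1925/1938.

1925/1938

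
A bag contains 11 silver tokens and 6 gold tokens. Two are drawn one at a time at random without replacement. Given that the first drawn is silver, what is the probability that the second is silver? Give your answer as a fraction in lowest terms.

After removing one silver, 16 remain: 10 silver and 6 gold.
So the probability the next is silver is 10/16 = 5/8.

5/8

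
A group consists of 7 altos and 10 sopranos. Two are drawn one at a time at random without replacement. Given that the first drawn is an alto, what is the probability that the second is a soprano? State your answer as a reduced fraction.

5/8

After removing one alto, 16 remain: 6 altos and 10 sopranos.
So the probability the next is a soprano is 10/16 = 5/8.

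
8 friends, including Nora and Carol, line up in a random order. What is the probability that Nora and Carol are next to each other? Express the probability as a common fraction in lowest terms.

There are 8! = 40320 arrangements.
Treat Nora and Carol as a block: 7! arrangements of the blocks × 2 orders within the block = 2·5040 = 10080.
Probability = 10080/40320 = 1/4.

1/4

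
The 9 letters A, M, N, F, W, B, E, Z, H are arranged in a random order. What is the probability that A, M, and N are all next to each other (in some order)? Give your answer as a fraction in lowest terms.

1/12

There are 9! = 362880 arrangements.
Treat the three as one block: 7! placements × 3! orders within the block = 5040·6 = 30240.
Probability = 30240/362880 = 1/12.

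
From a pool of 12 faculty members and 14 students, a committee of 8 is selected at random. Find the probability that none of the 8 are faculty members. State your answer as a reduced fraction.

21/10925

There are C(26,8) = 1562275 possible selections.
Selections with no faculty members (all students): C(14,8) = 3003.
Probability = 3003/1562275 = 21/10925.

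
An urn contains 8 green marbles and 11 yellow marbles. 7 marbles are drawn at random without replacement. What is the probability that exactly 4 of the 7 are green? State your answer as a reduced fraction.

1925/8398

There are C(19,7) = 50388 ways to choose 7 from 19.
Selections with exactly 4 green: choose 4 of the 8 green and 3 of the 11 yellow, C(8,4)·C(11,3) = 70·165 = 11550.
Probability = 11550/50388 = 1925/8398.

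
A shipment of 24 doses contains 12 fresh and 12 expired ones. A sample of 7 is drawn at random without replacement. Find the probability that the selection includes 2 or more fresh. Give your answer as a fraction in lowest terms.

There are C(24,7) = 346104 ways to choose the 7.
Count the complement (fewer than 2 fresh): C(12,0)·C(12,7) + C(12,1)·C(12,6) = 792 + 11088 = 11880.
Probability = 1 − 11880/346104 = 334224/346104 = 422/437.

422/437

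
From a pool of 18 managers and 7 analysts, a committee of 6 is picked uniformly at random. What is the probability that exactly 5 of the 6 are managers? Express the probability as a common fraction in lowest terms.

2142/6325

The sample space is all 6-subsets of the 25: C(25,6) = 177100.
Selections with exactly 5 managers: choose 5 of the 18 managers and 1 of the 7 analysts, C(18,5)·C(7,1) = 8568·7 = 59976.
Probability = 59976/177100 = 2142/6325.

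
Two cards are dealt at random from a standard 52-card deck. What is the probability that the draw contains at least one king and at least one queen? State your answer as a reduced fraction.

There are C(52,2) = 1326 possible draws.
By inclusion-exclusion on the complements, draws missing all kings or all queens: C(48,2) + C(48,2) − C(44,2) = 1128 + 1128 − 946 = 1310.
So draws with at least one of each: 1326 − 1310 = 16, probability 16/1326 = 8/663.

8/663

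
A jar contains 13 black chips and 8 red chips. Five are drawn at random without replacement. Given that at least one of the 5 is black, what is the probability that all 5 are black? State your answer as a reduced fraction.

Work in counts. Selections with at least one black: C(21,5) − C(8,5) = 20349 − 56 = 20293.
Of those, selections where all 5 are black: C(13,5) = 1287.
Conditional probability = 1287/20293 = 99/1561.

99/1561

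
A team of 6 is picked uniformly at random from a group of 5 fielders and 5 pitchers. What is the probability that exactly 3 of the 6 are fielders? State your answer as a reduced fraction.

The sample space is all 6-subsets of the 10: C(10,6) = 210.
Selections with exactly 3 fielders: choose 3 of the 5 fielders and 3 of the 5 pitchers, C(5,3)·C(5,3) = 10·10 = 100.
Probability = 100/210 = 10/21.

10/21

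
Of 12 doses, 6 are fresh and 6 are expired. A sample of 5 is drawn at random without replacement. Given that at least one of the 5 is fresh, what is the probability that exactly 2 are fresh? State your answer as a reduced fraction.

50/131

Work in counts. Selections with at least one fresh: C(12,5) − C(6,5) = 792 − 6 = 786.
Of those, selections where exactly 2 are fresh: C(6,2)·C(6,3) = 15·20 = 300.
Conditional probability = 300/786 = 50/131.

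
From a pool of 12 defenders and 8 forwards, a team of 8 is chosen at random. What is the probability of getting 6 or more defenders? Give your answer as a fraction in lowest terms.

10901/41990

Total selections: C(20,8) = 125970.
Favorable selections (6 or more defenders): C(12,6)·C(8,2) + C(12,7)·C(8,1) + C(12,8)·C(8,0) = 25872 + 6336 + 495 = 32703.
Probability = 32703/125970 = 10901/41990.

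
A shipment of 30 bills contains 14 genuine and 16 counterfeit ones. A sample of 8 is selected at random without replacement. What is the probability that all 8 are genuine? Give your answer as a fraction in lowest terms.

There are C(30,8) = 5852925 possible selections.
Selections with all genuine: C(14,8) = 3003.
Probability = 3003/5852925 = 77/150075.

77/150075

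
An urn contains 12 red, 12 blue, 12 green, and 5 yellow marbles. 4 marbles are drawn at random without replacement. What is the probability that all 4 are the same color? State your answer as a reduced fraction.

149/10127

There are C(41,4) = 101270 ways to draw 4 marbles.
All same color: C(12,4) + C(12,4) + C(12,4) + C(5,4) = 495 + 495 + 495 + 5 = 1490.
Probability = 1490/101270 = 149/10127.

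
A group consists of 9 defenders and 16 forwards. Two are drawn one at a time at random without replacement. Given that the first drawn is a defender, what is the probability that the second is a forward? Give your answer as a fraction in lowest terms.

After removing one defender, 24 remain: 8 defenders and 16 forwards.
So the probability the next is a forward is 16/24 = 2/3.

2/3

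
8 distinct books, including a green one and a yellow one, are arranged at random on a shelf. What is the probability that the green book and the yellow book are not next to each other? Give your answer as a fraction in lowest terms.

There are 8! = 40320 arrangements.
Arrangements with the green book and the yellow book adjacent: 2·7! = 10080.
So not adjacent: 40320 − 10080 = 30240, probability 30240/40320 = 3/4.

3/4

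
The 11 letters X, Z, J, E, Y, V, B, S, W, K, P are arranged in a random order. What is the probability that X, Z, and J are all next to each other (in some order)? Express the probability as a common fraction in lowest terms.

3/55

There are 11! = 39916800 arrangements.
Treat the three as one block: 9! placements × 3! orders within the block = 362880·6 = 2177280.
Probability = 2177280/39916800 = 3/55.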